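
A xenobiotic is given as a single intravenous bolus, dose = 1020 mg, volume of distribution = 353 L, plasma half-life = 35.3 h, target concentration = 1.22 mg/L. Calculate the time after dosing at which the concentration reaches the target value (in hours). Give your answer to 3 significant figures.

C₀ = Dose / Vd = 1020 / 353 = 2.890 mg/L
k = ln2 / t½ = 0.693147 / 35.3 = 0.01964 h⁻¹
t = ln(C₀ / C) / k = ln(2.890 / 1.22) / 0.01964
  = ln(2.369) / 0.01964 = 0.8625 / 0.01964 = 43.92 h

43.9 h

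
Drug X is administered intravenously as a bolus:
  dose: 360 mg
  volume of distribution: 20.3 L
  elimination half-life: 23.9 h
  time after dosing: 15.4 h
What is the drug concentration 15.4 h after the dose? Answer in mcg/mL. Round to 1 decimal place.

C₀ = Dose / Vd = 360.0 / 20.3 = 17.73 mg/L
k = ln2 / t½ = 0.693147 / 23.9 = 0.02900 h⁻¹
C = C₀ · e^(−k·t) = 17.73 × e^(−0.02900 × 15.4)
  = 17.73 × 0.6398 = 11.34 mg/L
(11.34 mg/L = 11.34 mcg/mL)

11.3 mcg/mL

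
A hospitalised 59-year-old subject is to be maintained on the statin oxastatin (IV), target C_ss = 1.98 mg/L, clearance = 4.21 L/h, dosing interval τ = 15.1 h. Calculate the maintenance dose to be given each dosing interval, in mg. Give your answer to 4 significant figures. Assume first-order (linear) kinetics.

125.9 mg

At steady state, Dose/τ = Css × CL.
Dose = Css × CL × τ = 1.98 × 4.210 × 15.1 = 125.9 mg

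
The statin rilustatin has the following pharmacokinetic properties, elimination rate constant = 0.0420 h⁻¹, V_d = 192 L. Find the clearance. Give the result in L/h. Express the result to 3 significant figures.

8.06 L/h

CL = k × Vd = 0.0420 × 192 = 8.064 L/h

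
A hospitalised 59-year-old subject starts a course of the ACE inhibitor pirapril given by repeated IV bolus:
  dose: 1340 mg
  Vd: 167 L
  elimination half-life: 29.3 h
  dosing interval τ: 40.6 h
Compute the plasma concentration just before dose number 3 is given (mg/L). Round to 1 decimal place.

C₀ per dose = Dose / Vd = 1340 / 167 = 8.024 mg/L
k = ln2 / t½ = 0.693147 / 29.3 = 0.02366 h⁻¹
Fraction remaining after one interval: r = e^(−kτ) = e^(−0.02366 × 40.6) = 0.3827
Before dose 3, 2 doses have been given (aged 1τ, 2τ).
C_trough = C₀ × (r + r²) = 8.024 × (0.3827 + 0.1465) = 4.246 mg/L

4.2 mg/L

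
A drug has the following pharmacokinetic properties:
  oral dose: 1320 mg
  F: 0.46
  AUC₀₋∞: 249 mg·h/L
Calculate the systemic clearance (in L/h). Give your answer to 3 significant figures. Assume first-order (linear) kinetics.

2.44 L/h

CL = F·Dose / AUC = 0.46 × 1320 / 249 = 2.439 L/h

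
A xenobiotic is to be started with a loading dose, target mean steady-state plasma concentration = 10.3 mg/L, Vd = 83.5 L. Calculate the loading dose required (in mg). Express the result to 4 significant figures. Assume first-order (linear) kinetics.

LD = Css × Vd = 10.3 × 83.5 = 860.1 mg

860.1 mg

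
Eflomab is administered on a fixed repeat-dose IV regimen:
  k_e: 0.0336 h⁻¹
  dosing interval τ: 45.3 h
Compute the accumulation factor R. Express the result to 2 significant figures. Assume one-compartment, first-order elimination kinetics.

1.3

e^(−kτ) = e^(−0.03360 × 45.3) = 0.2183
Accumulation ratio R = 1 / (1 − e^(−kτ)) = 1 / (1 − 0.2183) = 1.279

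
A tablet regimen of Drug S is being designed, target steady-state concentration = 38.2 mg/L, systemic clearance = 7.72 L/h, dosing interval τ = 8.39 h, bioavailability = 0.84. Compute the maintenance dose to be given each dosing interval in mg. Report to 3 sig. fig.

At steady state, F × (Dose/τ) = Css × CL.
Dose = Css × CL × τ / F = 38.2 × 7.720 × 8.39 / 0.84 = 2946 mg

2950 mg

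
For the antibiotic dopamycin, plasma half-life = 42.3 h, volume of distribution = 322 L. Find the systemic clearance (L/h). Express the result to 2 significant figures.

k = ln2 / t½ = 0.693147 / 42.3 = 0.01639 h⁻¹
CL = k × Vd = 0.01639 × 322 = 5.278 L/h

5.3 L/h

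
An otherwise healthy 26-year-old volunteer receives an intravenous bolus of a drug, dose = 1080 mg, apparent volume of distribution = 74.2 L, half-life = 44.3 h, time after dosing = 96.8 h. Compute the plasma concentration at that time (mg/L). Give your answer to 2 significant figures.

C₀ = Dose / Vd = 1080 / 74.2 = 14.56 mg/L
k = ln2 / t½ = 0.693147 / 44.3 = 0.01565 h⁻¹
C = C₀ · e^(−k·t) = 14.56 × e^(−0.01565 × 96.8)
  = 14.56 × 0.2198 = 3.200 mg/L

3.2 mg/L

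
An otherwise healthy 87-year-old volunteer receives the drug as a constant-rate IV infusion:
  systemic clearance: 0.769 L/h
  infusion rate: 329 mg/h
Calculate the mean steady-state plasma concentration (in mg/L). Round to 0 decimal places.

At steady state Css = R₀ / CL = 329 / 0.7690 = 427.8 mg/L

428 mg/L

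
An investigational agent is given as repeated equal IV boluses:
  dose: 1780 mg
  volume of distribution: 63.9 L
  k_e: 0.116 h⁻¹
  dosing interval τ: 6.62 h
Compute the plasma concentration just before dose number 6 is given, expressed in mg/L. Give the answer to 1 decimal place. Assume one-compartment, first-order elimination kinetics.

C₀ per dose = Dose / Vd = 1780 / 63.9 = 27.86 mg/L
Fraction remaining after one interval: r = e^(−kτ) = e^(−0.1160 × 6.62) = 0.4640
Before dose 6, 5 doses have been given (aged 1τ, 2τ, 3τ, 4τ, 5τ).
C_trough = C₀ × (r + r² + … + r^5) = C₀ × r(1−r^5)/(1−r)
        = 27.86 × 0.4640 × (1 − 0.02151) / (1 − 0.4640) = 23.60 mg/L

23.6 mg/L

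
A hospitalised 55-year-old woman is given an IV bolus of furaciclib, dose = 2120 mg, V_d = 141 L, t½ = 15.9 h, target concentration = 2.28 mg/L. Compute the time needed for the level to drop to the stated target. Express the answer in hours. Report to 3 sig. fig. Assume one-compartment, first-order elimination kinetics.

43.3 h

C₀ = Dose / Vd = 2120 / 141 = 15.04 mg/L
k = ln2 / t½ = 0.693147 / 15.9 = 0.04359 h⁻¹
t = ln(C₀ / C) / k = ln(15.04 / 2.28) / 0.04359
  = ln(6.596) / 0.04359 = 1.886 / 0.04359 = 43.27 h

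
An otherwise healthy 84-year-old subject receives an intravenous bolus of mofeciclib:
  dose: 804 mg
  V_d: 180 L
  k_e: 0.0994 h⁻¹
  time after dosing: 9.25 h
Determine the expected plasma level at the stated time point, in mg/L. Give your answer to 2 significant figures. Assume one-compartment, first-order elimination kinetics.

1.8 mg/L

C₀ = Dose / Vd = 804.0 / 180 = 4.467 mg/L
C = C₀ · e^(−k·t) = 4.467 × e^(−0.09940 × 9.25)
  = 4.467 × 0.3987 = 1.781 mg/L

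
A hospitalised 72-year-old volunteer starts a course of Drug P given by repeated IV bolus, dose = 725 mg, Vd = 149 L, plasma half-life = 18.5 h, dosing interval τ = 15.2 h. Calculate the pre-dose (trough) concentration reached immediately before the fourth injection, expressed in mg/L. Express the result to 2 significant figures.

5.2 mg/L

C₀ per dose = Dose / Vd = 725 / 149 = 4.866 mg/L
k = ln2 / t½ = 0.693147 / 18.5 = 0.03747 h⁻¹
Fraction remaining after one interval: r = e^(−kτ) = e^(−0.03747 × 15.2) = 0.5658
Before dose 4, 3 doses have been given (aged 1τ, 2τ, 3τ).
C_trough = C₀ × (r + r² + … + r^3) = C₀ × r(1−r^3)/(1−r)
        = 4.866 × 0.5658 × (1 − 0.1811) / (1 − 0.5658) = 5.192 mg/L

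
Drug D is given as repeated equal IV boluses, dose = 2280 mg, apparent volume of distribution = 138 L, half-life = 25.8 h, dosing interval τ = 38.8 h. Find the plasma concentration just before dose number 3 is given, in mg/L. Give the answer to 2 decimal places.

7.88 mg/L

C₀ per dose = Dose / Vd = 2280 / 138 = 16.52 mg/L
k = ln2 / t½ = 0.693147 / 25.8 = 0.02687 h⁻¹
Fraction remaining after one interval: r = e^(−kτ) = e^(−0.02687 × 38.8) = 0.3526
Before dose 3, 2 doses have been given (aged 1τ, 2τ).
C_trough = C₀ × (r + r²) = 16.52 × (0.3526 + 0.1243) = 7.878 mg/L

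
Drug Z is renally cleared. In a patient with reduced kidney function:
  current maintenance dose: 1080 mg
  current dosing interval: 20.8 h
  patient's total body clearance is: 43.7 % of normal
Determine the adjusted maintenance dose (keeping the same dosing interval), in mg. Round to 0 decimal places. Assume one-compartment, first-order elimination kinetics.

472 mg

To keep the same average steady-state level, dosing rate must scale with clearance.
CL ratio = 43.7 / 100 = 0.4370
New dose (same interval) = 1080 × 0.4370 = 472.0 mg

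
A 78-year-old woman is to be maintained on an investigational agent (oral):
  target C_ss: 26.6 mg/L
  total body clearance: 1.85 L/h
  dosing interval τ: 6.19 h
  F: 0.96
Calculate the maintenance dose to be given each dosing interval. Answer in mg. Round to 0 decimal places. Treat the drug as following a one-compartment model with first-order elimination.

At steady state, F × (Dose/τ) = Css × CL.
Dose = Css × CL × τ / F = 26.6 × 1.850 × 6.19 / 0.96 = 317.3 mg

317 mg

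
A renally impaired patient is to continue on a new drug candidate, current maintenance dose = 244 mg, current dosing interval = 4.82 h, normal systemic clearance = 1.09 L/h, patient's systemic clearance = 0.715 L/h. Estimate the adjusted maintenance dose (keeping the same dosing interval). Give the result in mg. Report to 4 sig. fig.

To keep the same average steady-state level, dosing rate must scale with clearance.
CL ratio = 0.715 / 1.09 = 0.6560
New dose (same interval) = 244 × 0.6560 = 160.1 mg

160.1 mg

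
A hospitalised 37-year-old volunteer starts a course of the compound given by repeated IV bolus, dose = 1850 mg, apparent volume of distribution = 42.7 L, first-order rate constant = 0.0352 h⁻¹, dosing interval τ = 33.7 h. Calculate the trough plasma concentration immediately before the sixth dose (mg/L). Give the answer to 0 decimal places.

C₀ per dose = Dose / Vd = 1850 / 42.7 = 43.33 mg/L
Fraction remaining after one interval: r = e^(−kτ) = e^(−0.03520 × 33.7) = 0.3054
Before dose 6, 5 doses have been given (aged 1τ, 2τ, 3τ, 4τ, 5τ).
C_trough = C₀ × (r + r² + … + r^5) = C₀ × r(1−r^5)/(1−r)
        = 43.33 × 0.3054 × (1 − 0.002657) / (1 − 0.3054) = 19.00 mg/L

19 mg/L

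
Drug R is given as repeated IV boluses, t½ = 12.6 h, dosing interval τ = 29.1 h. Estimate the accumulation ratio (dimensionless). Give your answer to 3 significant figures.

1.25

k = ln2 / t½ = 0.693147 / 12.6 = 0.05501 h⁻¹
e^(−kτ) = e^(−0.05501 × 29.1) = 0.2017
Accumulation ratio R = 1 / (1 − e^(−kτ)) = 1 / (1 − 0.2017) = 1.253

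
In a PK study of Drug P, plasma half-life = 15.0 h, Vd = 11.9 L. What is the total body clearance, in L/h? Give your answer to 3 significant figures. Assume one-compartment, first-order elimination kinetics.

0.550 L/h

k = ln2 / t½ = 0.693147 / 15.0 = 0.04621 h⁻¹
CL = k × Vd = 0.04621 × 11.9 = 0.5499 L/h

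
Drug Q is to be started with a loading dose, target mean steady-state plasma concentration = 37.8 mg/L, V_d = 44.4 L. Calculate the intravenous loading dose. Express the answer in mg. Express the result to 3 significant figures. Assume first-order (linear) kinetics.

LD = Css × Vd = 37.8 × 44.4 = 1678 mg

1680 mg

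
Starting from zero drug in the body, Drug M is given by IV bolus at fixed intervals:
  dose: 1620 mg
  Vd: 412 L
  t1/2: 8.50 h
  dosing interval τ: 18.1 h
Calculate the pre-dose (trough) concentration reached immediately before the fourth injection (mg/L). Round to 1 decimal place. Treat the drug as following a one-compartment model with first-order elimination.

C₀ per dose = Dose / Vd = 1620 / 412 = 3.932 mg/L
k = ln2 / t½ = 0.693147 / 8.50 = 0.08155 h⁻¹
Fraction remaining after one interval: r = e^(−kτ) = e^(−0.08155 × 18.1) = 0.2285
Before dose 4, 3 doses have been given (aged 1τ, 2τ, 3τ).
C_trough = C₀ × (r + r² + … + r^3) = C₀ × r(1−r^3)/(1−r)
        = 3.932 × 0.2285 × (1 − 0.01193) / (1 − 0.2285) = 1.151 mg/L

1.2 mg/L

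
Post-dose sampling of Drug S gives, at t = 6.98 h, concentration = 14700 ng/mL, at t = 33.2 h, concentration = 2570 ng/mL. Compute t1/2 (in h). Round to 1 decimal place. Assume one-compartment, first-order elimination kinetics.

10.4 h

k = ln(C₁/C₂) / (t₂ − t₁) = ln(14700/2570) / (33.2 − 6.98)
  = 1.744 / 26.22 = 0.06651 h⁻¹
t½ = ln2 / k = 0.693147 / 0.06651 = 10.42 h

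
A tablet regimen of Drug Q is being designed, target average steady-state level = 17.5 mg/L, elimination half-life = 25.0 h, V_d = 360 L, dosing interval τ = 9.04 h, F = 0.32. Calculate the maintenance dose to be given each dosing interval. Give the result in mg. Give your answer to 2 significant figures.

k = ln2 / t½ = 0.693147 / 25.0 = 0.02773 h⁻¹
CL = k × Vd = 0.02773 × 360 = 9.983 L/h
At steady state, F × (Dose/τ) = Css × CL.
Dose = Css × CL × τ / F = 17.5 × 9.983 × 9.04 / 0.32 = 4935 mg

4900 mg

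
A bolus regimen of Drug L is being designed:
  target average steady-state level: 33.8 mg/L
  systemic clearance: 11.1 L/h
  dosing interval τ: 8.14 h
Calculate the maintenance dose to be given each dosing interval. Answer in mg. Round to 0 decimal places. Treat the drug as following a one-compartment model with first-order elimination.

At steady state, Dose/τ = Css × CL.
Dose = Css × CL × τ = 33.8 × 11.10 × 8.14 = 3054 mg

3054 mg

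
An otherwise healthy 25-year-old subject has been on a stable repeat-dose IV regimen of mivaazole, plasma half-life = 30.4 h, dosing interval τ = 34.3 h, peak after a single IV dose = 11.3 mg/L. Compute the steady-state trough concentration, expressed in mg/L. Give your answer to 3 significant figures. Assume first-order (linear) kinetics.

9.53 mg/L

k = ln2 / t½ = 0.693147 / 30.4 = 0.02280 h⁻¹
e^(−kτ) = e^(−0.02280 × 34.3) = 0.4575
Accumulation ratio R = 1 / (1 − e^(−kτ)) = 1 / (1 − 0.4575) = 1.843
Steady-state trough = C₀ × R × e^(−kτ) = 11.3 × 1.843 × 0.4575 = 9.528 mg/L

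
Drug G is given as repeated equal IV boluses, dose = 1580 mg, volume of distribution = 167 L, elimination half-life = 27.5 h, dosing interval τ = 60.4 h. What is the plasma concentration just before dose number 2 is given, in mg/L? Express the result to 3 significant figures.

C₀ per dose = Dose / Vd = 1580 / 167 = 9.461 mg/L
k = ln2 / t½ = 0.693147 / 27.5 = 0.02521 h⁻¹
Fraction remaining after one interval: r = e^(−kτ) = e^(−0.02521 × 60.4) = 0.2181
Before dose 2, 1 dose has been given (aged 1τ).
C_trough = C₀ × r = 9.461 × 0.2181 = 2.063 mg/L

2.06 mg/L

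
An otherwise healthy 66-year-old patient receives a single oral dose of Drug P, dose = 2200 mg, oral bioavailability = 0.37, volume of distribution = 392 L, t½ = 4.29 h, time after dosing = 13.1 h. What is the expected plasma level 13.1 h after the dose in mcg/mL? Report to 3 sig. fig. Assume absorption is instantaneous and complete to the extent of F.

0.250 mcg/mL

Amount reaching circulation = F × Dose = 0.37 × 2200 = 814.0 mg
C₀ = F·Dose / Vd = 814.0 / 392 = 2.077 mg/L
k = ln2 / t½ = 0.693147 / 4.29 = 0.1616 h⁻¹
C = C₀ · e^(−k·t) = 2.077 × e^(−0.1616 × 13.1)
  = 2.077 × 0.1204 = 0.2501 mg/L
(0.2501 mg/L = 0.2501 mcg/mL)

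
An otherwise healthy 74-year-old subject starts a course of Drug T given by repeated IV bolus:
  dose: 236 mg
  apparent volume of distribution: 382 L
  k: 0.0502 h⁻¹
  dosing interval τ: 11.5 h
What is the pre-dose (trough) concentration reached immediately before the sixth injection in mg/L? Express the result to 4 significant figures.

0.7467 mg/L

C₀ per dose = Dose / Vd = 236 / 382 = 0.6178 mg/L
Fraction remaining after one interval: r = e^(−kτ) = e^(−0.05020 × 11.5) = 0.5614
Before dose 6, 5 doses have been given (aged 1τ, 2τ, 3τ, 4τ, 5τ).
C_trough = C₀ × (r + r² + … + r^5) = C₀ × r(1−r^5)/(1−r)
        = 0.6178 × 0.5614 × (1 − 0.05577) / (1 − 0.5614) = 0.7467 mg/L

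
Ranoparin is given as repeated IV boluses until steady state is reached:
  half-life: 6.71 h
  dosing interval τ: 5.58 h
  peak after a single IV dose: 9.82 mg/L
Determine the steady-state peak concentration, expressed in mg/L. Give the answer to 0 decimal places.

22 mg/L

k = ln2 / t½ = 0.693147 / 6.71 = 0.1033 h⁻¹
e^(−kτ) = e^(−0.1033 × 5.58) = 0.5619
Accumulation ratio R = 1 / (1 − e^(−kτ)) = 1 / (1 − 0.5619) = 2.283
Steady-state peak = C₀ × R = 9.82 × 2.283 = 22.42 mg/L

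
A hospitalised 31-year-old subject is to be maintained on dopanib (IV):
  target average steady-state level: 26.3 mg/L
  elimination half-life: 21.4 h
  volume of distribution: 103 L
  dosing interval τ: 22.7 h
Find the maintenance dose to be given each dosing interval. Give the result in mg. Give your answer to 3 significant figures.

1990 mg

k = ln2 / t½ = 0.693147 / 21.4 = 0.03239 h⁻¹
CL = k × Vd = 0.03239 × 103 = 3.336 L/h
At steady state, Dose/τ = Css × CL.
Dose = Css × CL × τ = 26.3 × 3.336 × 22.7 = 1992 mg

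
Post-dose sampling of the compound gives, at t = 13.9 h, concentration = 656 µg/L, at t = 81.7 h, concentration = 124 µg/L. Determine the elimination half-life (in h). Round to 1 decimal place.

28.2 h

k = ln(C₁/C₂) / (t₂ − t₁) = ln(656/124) / (81.7 − 13.9)
  = 1.666 / 67.80 = 0.02457 h⁻¹
t½ = ln2 / k = 0.693147 / 0.02457 = 28.21 h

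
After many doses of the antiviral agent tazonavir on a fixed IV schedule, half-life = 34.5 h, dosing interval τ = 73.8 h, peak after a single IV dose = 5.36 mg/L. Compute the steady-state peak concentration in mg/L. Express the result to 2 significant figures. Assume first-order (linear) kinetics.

k = ln2 / t½ = 0.693147 / 34.5 = 0.02009 h⁻¹
e^(−kτ) = e^(−0.02009 × 73.8) = 0.2270
Accumulation ratio R = 1 / (1 − e^(−kτ)) = 1 / (1 − 0.2270) = 1.294
Steady-state peak = C₀ × R = 5.36 × 1.294 = 6.936 mg/L

6.9 mg/L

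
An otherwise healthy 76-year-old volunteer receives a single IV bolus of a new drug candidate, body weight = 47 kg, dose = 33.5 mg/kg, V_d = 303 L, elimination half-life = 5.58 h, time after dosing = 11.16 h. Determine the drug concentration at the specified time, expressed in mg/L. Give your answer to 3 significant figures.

1.30 mg/L

Total dose = 33.5 × 47 = 1575 mg
C₀ = Dose / Vd = 1575 / 303 = 5.198 mg/L
k = ln2 / t½ = 0.693147 / 5.58 = 0.1242 h⁻¹
t / t½ = 11.16 / 5.58 = 2 half-lives
C = C₀ × (1/2)^2 = 5.198 × 0.2500 = 1.300 mg/L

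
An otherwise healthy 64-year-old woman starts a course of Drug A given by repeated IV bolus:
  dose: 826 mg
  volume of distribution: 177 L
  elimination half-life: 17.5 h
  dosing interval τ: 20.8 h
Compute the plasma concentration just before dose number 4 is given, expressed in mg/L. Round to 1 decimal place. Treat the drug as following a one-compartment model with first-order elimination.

3.3 mg/L

C₀ per dose = Dose / Vd = 826 / 177 = 4.667 mg/L
k = ln2 / t½ = 0.693147 / 17.5 = 0.03961 h⁻¹
Fraction remaining after one interval: r = e^(−kτ) = e^(−0.03961 × 20.8) = 0.4387
Before dose 4, 3 doses have been given (aged 1τ, 2τ, 3τ).
C_trough = C₀ × (r + r² + … + r^3) = C₀ × r(1−r^3)/(1−r)
        = 4.667 × 0.4387 × (1 − 0.08443) / (1 − 0.4387) = 3.340 mg/L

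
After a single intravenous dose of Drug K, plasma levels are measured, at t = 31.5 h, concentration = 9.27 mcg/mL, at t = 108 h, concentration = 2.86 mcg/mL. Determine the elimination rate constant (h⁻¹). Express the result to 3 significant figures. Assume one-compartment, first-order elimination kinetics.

0.0154 h⁻¹

k = ln(C₁/C₂) / (t₂ − t₁) = ln(9.27/2.86) / (108 − 31.5)
  = 1.176 / 76.50 = 0.01537 h⁻¹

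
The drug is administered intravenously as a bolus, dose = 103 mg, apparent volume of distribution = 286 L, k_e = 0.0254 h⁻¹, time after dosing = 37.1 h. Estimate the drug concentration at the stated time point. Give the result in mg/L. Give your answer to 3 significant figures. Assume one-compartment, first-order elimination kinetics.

C₀ = Dose / Vd = 103.0 / 286 = 0.3601 mg/L
C = C₀ · e^(−k·t) = 0.3601 × e^(−0.02540 × 37.1)
  = 0.3601 × 0.3897 = 0.1403 mg/L

0.140 mg/L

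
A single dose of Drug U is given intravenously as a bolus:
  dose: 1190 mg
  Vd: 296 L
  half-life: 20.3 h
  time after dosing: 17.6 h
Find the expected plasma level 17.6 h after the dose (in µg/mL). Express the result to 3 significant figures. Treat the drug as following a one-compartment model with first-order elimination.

C₀ = Dose / Vd = 1190 / 296 = 4.020 mg/L
k = ln2 / t½ = 0.693147 / 20.3 = 0.03415 h⁻¹
C = C₀ · e^(−k·t) = 4.020 × e^(−0.03415 × 17.6)
  = 4.020 × 0.5482 = 2.204 mg/L
(2.204 mg/L = 2.204 µg/mL)

2.20 µg/mL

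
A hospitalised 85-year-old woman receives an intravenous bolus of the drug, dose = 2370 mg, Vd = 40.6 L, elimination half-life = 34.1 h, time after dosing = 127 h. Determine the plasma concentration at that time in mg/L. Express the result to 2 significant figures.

C₀ = Dose / Vd = 2370 / 40.6 = 58.37 mg/L
k = ln2 / t½ = 0.693147 / 34.1 = 0.02033 h⁻¹
C = C₀ · e^(−k·t) = 58.37 × e^(−0.02033 × 127)
  = 58.37 × 0.07563 = 4.415 mg/L

4.4 mg/L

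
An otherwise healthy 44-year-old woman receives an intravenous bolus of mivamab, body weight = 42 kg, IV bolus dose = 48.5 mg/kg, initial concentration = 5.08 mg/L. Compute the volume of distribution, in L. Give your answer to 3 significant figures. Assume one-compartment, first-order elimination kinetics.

Dose = 48.5 × 42 = 2037 mg
Vd = Dose / C₀ = 2037 / 5.08 = 401.0 L

401 L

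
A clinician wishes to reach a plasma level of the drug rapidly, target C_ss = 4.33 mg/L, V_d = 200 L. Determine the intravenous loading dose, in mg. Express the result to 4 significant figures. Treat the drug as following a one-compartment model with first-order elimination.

866.0 mg

LD = Css × Vd = 4.33 × 200 = 866.0 mg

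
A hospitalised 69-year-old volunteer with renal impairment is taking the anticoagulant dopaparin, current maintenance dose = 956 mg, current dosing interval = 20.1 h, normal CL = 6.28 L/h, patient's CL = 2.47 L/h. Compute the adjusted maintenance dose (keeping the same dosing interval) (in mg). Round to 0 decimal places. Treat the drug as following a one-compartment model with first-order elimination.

To keep the same average steady-state level, dosing rate must scale with clearance.
CL ratio = 2.47 / 6.28 = 0.3933
New dose (same interval) = 956 × 0.3933 = 376.0 mg

376 mg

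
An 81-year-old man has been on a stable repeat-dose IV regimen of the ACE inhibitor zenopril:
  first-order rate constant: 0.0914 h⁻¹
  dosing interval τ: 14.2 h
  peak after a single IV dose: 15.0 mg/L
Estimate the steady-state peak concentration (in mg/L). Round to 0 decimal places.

e^(−kτ) = e^(−0.09140 × 14.2) = 0.2731
Accumulation ratio R = 1 / (1 − e^(−kτ)) = 1 / (1 − 0.2731) = 1.376
Steady-state peak = C₀ × R = 15.0 × 1.376 = 20.64 mg/L

21 mg/L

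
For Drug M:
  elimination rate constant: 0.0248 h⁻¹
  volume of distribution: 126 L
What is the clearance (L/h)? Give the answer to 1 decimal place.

3.1 L/h

CL = k × Vd = 0.0248 × 126 = 3.125 L/h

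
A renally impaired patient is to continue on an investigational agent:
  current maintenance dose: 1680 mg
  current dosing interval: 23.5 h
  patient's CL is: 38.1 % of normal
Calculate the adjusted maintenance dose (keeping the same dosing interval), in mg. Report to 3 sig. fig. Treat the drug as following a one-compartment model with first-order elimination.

To keep the same average steady-state level, dosing rate must scale with clearance.
CL ratio = 38.1 / 100 = 0.3810
New dose (same interval) = 1680 × 0.3810 = 640.1 mg

640 mg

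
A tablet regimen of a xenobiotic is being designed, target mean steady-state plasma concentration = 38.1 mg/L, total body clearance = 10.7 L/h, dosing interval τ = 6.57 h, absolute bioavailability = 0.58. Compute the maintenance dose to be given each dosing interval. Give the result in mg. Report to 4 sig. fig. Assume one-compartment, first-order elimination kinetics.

4618 mg

At steady state, F × (Dose/τ) = Css × CL.
Dose = Css × CL × τ / F = 38.1 × 10.70 × 6.57 / 0.58 = 4618 mg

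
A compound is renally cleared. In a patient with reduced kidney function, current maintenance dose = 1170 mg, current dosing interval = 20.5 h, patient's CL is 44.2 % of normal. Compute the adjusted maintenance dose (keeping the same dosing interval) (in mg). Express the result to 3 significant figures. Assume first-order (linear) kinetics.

To keep the same average steady-state level, dosing rate must scale with clearance.
CL ratio = 44.2 / 100 = 0.4420
New dose (same interval) = 1170 × 0.4420 = 517.1 mg

517 mg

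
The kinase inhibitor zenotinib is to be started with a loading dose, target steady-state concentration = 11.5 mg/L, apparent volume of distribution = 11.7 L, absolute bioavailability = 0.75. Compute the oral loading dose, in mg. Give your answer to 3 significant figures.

LD = Css × Vd / F = 11.5 × 11.7 / 0.75 = 179.4 mg

179 mg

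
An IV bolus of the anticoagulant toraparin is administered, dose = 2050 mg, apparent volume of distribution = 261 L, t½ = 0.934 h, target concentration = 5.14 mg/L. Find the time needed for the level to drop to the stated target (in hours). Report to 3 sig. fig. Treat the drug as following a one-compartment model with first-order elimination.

0.571 h

C₀ = Dose / Vd = 2050 / 261 = 7.854 mg/L
k = ln2 / t½ = 0.693147 / 0.934 = 0.7421 h⁻¹
t = ln(C₀ / C) / k = ln(7.854 / 5.14) / 0.7421
  = ln(1.528) / 0.7421 = 0.4240 / 0.7421 = 0.5714 h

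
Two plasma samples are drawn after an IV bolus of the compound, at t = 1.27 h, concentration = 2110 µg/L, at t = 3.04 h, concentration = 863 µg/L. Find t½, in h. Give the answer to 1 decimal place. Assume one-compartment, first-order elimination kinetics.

1.4 h

k = ln(C₁/C₂) / (t₂ − t₁) = ln(2110/863) / (3.04 − 1.27)
  = 0.8940 / 1.770 = 0.5051 h⁻¹
t½ = ln2 / k = 0.693147 / 0.5051 = 1.372 h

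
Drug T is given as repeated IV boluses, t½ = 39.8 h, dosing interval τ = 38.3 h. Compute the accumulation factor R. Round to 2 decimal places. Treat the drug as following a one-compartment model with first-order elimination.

k = ln2 / t½ = 0.693147 / 39.8 = 0.01742 h⁻¹
e^(−kτ) = e^(−0.01742 × 38.3) = 0.5132
Accumulation ratio R = 1 / (1 − e^(−kτ)) = 1 / (1 − 0.5132) = 2.054

2.05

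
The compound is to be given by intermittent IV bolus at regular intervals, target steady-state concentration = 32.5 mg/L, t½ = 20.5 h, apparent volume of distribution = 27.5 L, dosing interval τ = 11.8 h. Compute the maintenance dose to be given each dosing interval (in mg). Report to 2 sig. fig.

k = ln2 / t½ = 0.693147 / 20.5 = 0.03381 h⁻¹
CL = k × Vd = 0.03381 × 27.5 = 0.9298 L/h
At steady state, Dose/τ = Css × CL.
Dose = Css × CL × τ = 32.5 × 0.9298 × 11.8 = 356.6 mg

360 mg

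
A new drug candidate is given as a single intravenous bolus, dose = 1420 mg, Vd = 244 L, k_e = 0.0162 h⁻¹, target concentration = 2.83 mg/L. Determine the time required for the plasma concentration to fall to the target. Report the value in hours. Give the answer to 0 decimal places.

45 h

C₀ = Dose / Vd = 1420 / 244 = 5.820 mg/L
t = ln(C₀ / C) / k = ln(5.820 / 2.83) / 0.01620
  = ln(2.057) / 0.01620 = 0.7212 / 0.01620 = 44.52 h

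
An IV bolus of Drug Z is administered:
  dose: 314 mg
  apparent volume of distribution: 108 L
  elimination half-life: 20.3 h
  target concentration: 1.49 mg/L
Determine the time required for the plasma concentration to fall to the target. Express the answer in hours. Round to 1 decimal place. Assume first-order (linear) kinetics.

19.6 h

C₀ = Dose / Vd = 314.0 / 108 = 2.907 mg/L
k = ln2 / t½ = 0.693147 / 20.3 = 0.03415 h⁻¹
t = ln(C₀ / C) / k = ln(2.907 / 1.49) / 0.03415
  = ln(1.951) / 0.03415 = 0.6683 / 0.03415 = 19.57 h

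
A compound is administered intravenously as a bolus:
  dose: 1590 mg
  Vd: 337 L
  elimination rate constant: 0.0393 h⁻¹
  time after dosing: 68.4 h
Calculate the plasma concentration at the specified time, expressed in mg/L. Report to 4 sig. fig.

0.3209 mg/L

C₀ = Dose / Vd = 1590 / 337 = 4.718 mg/L
C = C₀ · e^(−k·t) = 4.718 × e^(−0.03930 × 68.4)
  = 4.718 × 0.06801 = 0.3209 mg/L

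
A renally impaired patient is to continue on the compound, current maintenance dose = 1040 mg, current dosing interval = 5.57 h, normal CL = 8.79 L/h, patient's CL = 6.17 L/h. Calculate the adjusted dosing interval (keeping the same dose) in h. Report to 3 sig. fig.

7.94 h

To keep the same average steady-state level, dosing rate must scale with clearance.
CL ratio = 6.17 / 8.79 = 0.7019
New interval (same dose) = 5.57 / 0.7019 = 7.936 h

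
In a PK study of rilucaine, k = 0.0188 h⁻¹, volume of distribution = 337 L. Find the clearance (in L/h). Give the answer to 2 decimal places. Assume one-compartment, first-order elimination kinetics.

CL = k × Vd = 0.0188 × 337 = 6.336 L/h

6.34 L/h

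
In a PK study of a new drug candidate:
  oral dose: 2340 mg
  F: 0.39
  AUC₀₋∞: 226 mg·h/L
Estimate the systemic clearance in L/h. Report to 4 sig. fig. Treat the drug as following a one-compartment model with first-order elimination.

CL = F·Dose / AUC = 0.39 × 2340 / 226 = 4.038 L/h

4.038 L/h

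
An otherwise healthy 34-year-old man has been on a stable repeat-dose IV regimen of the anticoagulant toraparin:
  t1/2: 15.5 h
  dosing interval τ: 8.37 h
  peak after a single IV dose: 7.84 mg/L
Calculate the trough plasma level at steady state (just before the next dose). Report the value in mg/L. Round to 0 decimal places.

17 mg/L

k = ln2 / t½ = 0.693147 / 15.5 = 0.04472 h⁻¹
e^(−kτ) = e^(−0.04472 × 8.37) = 0.6878
Accumulation ratio R = 1 / (1 − e^(−kτ)) = 1 / (1 − 0.6878) = 3.203
Steady-state trough = C₀ × R × e^(−kτ) = 7.84 × 3.203 × 0.6878 = 17.27 mg/L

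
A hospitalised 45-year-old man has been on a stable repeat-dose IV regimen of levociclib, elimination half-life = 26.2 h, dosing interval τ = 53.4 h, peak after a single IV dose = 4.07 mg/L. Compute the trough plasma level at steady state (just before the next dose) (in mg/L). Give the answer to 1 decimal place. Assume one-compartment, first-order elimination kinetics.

1.3 mg/L

k = ln2 / t½ = 0.693147 / 26.2 = 0.02646 h⁻¹
e^(−kτ) = e^(−0.02646 × 53.4) = 0.2434
Accumulation ratio R = 1 / (1 − e^(−kτ)) = 1 / (1 − 0.2434) = 1.322
Steady-state trough = C₀ × R × e^(−kτ) = 4.07 × 1.322 × 0.2434 = 1.310 mg/L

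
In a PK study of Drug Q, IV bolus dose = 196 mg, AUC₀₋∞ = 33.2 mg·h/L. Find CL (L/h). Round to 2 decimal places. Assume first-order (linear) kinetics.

CL = Dose / AUC = 196 / 33.2 = 5.904 L/h

5.90 L/h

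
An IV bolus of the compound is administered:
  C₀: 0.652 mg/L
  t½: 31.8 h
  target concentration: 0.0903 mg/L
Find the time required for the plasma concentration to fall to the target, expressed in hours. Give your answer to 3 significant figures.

k = ln2 / t½ = 0.693147 / 31.8 = 0.02180 h⁻¹
t = ln(C₀ / C) / k = ln(0.6520 / 0.0903) / 0.02180
  = ln(7.220) / 0.02180 = 1.977 / 0.02180 = 90.69 h

90.7 h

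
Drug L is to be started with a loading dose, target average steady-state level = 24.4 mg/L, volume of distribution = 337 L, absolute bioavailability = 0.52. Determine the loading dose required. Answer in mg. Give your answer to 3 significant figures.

LD = Css × Vd / F = 24.4 × 337 / 0.52 = 15810 mg

15800 mg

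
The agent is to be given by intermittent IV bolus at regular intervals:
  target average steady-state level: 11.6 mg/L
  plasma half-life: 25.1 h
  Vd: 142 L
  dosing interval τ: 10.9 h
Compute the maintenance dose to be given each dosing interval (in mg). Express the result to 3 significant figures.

k = ln2 / t½ = 0.693147 / 25.1 = 0.02762 h⁻¹
CL = k × Vd = 0.02762 × 142 = 3.922 L/h
At steady state, Dose/τ = Css × CL.
Dose = Css × CL × τ = 11.6 × 3.922 × 10.9 = 495.9 mg

496 mg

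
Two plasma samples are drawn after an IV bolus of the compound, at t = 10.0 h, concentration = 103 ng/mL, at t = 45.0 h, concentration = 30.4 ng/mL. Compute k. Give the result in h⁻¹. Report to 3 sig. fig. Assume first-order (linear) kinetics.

0.0349 h⁻¹

k = ln(C₁/C₂) / (t₂ − t₁) = ln(103/30.4) / (45.0 − 10.0)
  = 1.220 / 35.00 = 0.03486 h⁻¹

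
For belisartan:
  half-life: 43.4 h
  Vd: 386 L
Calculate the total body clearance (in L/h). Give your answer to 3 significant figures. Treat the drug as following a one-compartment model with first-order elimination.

6.16 L/h

k = ln2 / t½ = 0.693147 / 43.4 = 0.01597 h⁻¹
CL = k × Vd = 0.01597 × 386 = 6.164 L/h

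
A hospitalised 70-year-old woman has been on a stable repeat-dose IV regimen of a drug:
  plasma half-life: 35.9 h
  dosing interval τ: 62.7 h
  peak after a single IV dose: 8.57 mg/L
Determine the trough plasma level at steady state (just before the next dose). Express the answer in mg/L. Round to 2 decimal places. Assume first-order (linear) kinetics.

k = ln2 / t½ = 0.693147 / 35.9 = 0.01931 h⁻¹
e^(−kτ) = e^(−0.01931 × 62.7) = 0.2980
Accumulation ratio R = 1 / (1 − e^(−kτ)) = 1 / (1 − 0.2980) = 1.425
Steady-state trough = C₀ × R × e^(−kτ) = 8.57 × 1.425 × 0.2980 = 3.639 mg/L

3.64 mg/L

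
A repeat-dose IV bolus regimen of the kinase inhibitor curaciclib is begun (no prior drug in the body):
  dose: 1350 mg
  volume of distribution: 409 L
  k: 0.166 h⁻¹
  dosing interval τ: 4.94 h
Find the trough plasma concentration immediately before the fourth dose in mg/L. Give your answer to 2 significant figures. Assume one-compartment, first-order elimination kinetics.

C₀ per dose = Dose / Vd = 1350 / 409 = 3.301 mg/L
Fraction remaining after one interval: r = e^(−kτ) = e^(−0.1660 × 4.94) = 0.4404
Before dose 4, 3 doses have been given (aged 1τ, 2τ, 3τ).
C_trough = C₀ × (r + r² + … + r^3) = C₀ × r(1−r^3)/(1−r)
        = 3.301 × 0.4404 × (1 − 0.08542) / (1 − 0.4404) = 2.376 mg/L

2.4 mg/L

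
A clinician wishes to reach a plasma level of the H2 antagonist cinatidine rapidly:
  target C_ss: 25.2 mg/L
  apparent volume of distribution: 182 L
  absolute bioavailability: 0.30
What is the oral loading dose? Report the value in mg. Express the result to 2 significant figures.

LD = Css × Vd / F = 25.2 × 182 / 0.30 = 15290 mg

15000 mg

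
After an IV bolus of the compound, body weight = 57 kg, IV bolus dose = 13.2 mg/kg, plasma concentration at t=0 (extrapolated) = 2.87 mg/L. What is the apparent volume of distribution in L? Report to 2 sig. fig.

Dose = 13.2 × 57 = 752.4 mg
Vd = Dose / C₀ = 752.4 / 2.87 = 262.2 L

260 L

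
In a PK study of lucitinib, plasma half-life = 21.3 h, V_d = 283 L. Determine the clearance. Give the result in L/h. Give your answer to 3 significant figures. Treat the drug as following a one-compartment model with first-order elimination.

k = ln2 / t½ = 0.693147 / 21.3 = 0.03254 h⁻¹
CL = k × Vd = 0.03254 × 283 = 9.209 L/h

9.21 L/h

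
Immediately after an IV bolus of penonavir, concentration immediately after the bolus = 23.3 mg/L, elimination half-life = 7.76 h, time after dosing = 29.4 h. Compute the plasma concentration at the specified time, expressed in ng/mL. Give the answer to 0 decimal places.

k = ln2 / t½ = 0.693147 / 7.76 = 0.08932 h⁻¹
C = C₀ · e^(−k·t) = 23.30 × e^(−0.08932 × 29.4)
  = 23.30 × 0.07237 = 1.686 mg/L
Convert: 1.686 mg/L × 1000 = 1686 ng/mL

1686 ng/mL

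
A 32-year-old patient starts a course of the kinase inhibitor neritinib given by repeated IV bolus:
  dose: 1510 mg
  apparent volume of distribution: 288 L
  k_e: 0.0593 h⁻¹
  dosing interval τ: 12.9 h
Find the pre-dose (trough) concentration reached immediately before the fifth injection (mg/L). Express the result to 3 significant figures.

4.35 mg/L

C₀ per dose = Dose / Vd = 1510 / 288 = 5.243 mg/L
Fraction remaining after one interval: r = e^(−kτ) = e^(−0.05930 × 12.9) = 0.4653
Before dose 5, 4 doses have been given (aged 1τ, 2τ, 3τ, 4τ).
C_trough = C₀ × (r + r² + … + r^4) = C₀ × r(1−r^4)/(1−r)
        = 5.243 × 0.4653 × (1 − 0.04687) / (1 − 0.4653) = 4.349 mg/L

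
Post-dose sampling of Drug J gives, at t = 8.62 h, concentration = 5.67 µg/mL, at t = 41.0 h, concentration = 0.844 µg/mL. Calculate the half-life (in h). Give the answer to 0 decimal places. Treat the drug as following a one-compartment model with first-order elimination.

12 h

k = ln(C₁/C₂) / (t₂ − t₁) = ln(5.67/0.844) / (41.0 − 8.62)
  = 1.905 / 32.38 = 0.05883 h⁻¹
t½ = ln2 / k = 0.693147 / 0.05883 = 11.78 h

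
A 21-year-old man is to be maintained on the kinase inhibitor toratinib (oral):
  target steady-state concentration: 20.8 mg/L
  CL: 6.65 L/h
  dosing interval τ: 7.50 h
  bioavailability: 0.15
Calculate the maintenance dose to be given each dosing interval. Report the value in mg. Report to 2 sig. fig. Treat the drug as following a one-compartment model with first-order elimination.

6900 mg

At steady state, F × (Dose/τ) = Css × CL.
Dose = Css × CL × τ / F = 20.8 × 6.650 × 7.50 / 0.15 = 6916 mg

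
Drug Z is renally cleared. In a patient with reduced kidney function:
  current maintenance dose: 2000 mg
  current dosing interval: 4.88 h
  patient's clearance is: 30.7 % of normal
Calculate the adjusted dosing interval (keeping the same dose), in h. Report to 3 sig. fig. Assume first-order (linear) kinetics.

15.9 h

To keep the same average steady-state level, dosing rate must scale with clearance.
CL ratio = 30.7 / 100 = 0.3070
New interval (same dose) = 4.88 / 0.3070 = 15.90 h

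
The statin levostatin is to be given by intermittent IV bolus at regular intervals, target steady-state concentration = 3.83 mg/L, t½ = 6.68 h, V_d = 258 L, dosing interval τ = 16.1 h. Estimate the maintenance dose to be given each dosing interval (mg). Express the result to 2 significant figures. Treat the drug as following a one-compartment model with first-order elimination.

1700 mg

k = ln2 / t½ = 0.693147 / 6.68 = 0.1038 h⁻¹
CL = k × Vd = 0.1038 × 258 = 26.78 L/h
At steady state, Dose/τ = Css × CL.
Dose = Css × CL × τ = 3.83 × 26.78 × 16.1 = 1651 mg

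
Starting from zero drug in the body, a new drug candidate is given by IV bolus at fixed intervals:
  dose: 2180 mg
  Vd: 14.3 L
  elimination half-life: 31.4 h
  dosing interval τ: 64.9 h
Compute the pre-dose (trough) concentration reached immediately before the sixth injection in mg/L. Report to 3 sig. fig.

C₀ per dose = Dose / Vd = 2180 / 14.3 = 152.4 mg/L
k = ln2 / t½ = 0.693147 / 31.4 = 0.02207 h⁻¹
Fraction remaining after one interval: r = e^(−kτ) = e^(−0.02207 × 64.9) = 0.2387
Before dose 6, 5 doses have been given (aged 1τ, 2τ, 3τ, 4τ, 5τ).
C_trough = C₀ × (r + r² + … + r^5) = C₀ × r(1−r^5)/(1−r)
        = 152.4 × 0.2387 × (1 − 0.0007749) / (1 − 0.2387) = 47.75 mg/L

47.8 mg/L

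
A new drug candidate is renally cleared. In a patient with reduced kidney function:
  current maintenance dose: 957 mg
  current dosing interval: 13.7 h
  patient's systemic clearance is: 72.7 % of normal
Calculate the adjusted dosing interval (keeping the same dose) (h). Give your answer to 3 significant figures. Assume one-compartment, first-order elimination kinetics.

18.8 h

To keep the same average steady-state level, dosing rate must scale with clearance.
CL ratio = 72.7 / 100 = 0.7270
New interval (same dose) = 13.7 / 0.7270 = 18.84 h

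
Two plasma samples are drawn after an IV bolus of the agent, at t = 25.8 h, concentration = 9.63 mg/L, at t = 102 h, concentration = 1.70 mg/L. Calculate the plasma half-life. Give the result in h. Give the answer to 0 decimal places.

k = ln(C₁/C₂) / (t₂ − t₁) = ln(9.63/1.70) / (102 − 25.8)
  = 1.734 / 76.20 = 0.02276 h⁻¹
t½ = ln2 / k = 0.693147 / 0.02276 = 30.45 h

30 h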